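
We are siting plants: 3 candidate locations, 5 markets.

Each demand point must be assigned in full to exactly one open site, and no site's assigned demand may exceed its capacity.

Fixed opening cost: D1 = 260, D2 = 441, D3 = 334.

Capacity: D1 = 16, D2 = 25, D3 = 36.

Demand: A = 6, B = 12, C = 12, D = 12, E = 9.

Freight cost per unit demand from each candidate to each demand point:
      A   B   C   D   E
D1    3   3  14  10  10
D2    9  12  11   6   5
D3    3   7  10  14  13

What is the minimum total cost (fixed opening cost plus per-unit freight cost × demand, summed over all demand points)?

Open {D1, D3}; cheapest assignment that respects the capacities:
  D1 (cap 16, load 15): A, E — cost 6×3 + 9×10 = 108
  D3 (cap 36, load 36): B, C, D — cost 12×7 + 12×10 + 12×14 = 372
  Shipping 480, fixed 594 → total 1074.
  Any other capacity-feasible assignment to {D1, D3} ships for at least 480.
Compare {D2, D3}: its best feasible assignment gives total 1114.
Compare {D1, D2, D3}: its best feasible assignment gives total 1326.
Every other set of open sites that can feasibly serve all demand totals ≥ 1114 even under its best assignment. Minimum: 1074.

1074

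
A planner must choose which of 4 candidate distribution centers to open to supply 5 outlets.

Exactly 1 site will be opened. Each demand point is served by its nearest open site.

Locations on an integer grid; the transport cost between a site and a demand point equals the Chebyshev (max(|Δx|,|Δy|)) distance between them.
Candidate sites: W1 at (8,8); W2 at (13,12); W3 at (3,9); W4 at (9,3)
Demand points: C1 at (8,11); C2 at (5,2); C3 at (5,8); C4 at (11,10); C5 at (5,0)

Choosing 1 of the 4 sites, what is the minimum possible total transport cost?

Open {W1}.
  C1→W1 3, C2→W1 6, C3→W1 3, C4→W1 3, C5→W1 8  ⇒ total 23.
Compare {W4}: total 28.
Compare {W3}: total 31.
No size-1 selection does better; minimum is 23.

23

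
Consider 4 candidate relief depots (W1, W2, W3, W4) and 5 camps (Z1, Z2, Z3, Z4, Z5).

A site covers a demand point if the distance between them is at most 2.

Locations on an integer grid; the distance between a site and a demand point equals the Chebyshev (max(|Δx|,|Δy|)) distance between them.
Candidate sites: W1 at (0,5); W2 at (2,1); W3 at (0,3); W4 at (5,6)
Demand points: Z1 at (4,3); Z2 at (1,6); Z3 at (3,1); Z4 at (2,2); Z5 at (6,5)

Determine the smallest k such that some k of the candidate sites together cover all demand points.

3

Coverage sets (demand points within 2 of each site):
  W1: {Z2}
  W2: {Z1, Z3, Z4}
  W3: {Z4}
  W4: {Z5}
No 2 sites suffice: every size-2 union leaves at least one demand point uncovered.
But {W1, W2, W4} covers everything, so the minimum is 3.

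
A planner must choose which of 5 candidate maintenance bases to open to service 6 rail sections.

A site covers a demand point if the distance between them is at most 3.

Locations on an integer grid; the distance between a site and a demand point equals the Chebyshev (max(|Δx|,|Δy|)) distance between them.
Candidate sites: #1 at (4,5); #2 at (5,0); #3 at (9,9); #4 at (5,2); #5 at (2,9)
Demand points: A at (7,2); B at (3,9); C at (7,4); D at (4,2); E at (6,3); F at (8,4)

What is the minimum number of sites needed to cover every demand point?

Coverage sets (demand points within 3 of each site):
  #1: {A, C, D, E}
  #2: {A, D, E}
  #3: {}
  #4: {A, C, D, E, F}
  #5: {B}
No single site covers all 6 demand points.
But {#4, #5} covers everything, so the minimum is 2.

2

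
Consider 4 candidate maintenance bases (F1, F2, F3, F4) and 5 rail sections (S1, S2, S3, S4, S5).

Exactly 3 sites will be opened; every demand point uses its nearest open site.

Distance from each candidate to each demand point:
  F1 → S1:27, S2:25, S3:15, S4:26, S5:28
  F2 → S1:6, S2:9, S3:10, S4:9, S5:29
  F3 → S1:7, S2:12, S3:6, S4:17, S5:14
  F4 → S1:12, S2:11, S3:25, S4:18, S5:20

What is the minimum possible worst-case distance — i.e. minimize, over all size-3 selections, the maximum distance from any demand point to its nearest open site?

Open {F1, F2, F3}.
  Farthest demand point is S5 at distance 14 (to F3); all others are ≤ 14.
With {F2, F3, F4} the worst case is 14.
With {F1, F3, F4} the worst case is 17.
No size-3 selection achieves below 14.

14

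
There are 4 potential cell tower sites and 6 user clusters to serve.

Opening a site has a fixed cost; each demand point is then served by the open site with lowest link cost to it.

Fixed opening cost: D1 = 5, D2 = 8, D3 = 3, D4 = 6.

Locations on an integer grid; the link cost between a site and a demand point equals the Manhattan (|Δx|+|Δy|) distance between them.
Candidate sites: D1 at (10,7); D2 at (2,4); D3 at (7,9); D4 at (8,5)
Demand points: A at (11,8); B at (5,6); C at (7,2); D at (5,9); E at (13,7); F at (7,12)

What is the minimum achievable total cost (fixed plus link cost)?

Open {D1, D3}: assign each demand point to its cheapest open site.
  A→D1 2, B→D3 5, C→D3 7, D→D3 2, E→D1 3, F→D3 3
  link cost 22, fixed 8 → total 30.
Compare {D1, D3, D4}: link cost 18 + fixed 14 = 32.
Compare {D3}: link cost 30 + fixed 3 = 33.
Compare {D3, D4}: link cost 25 + fixed 9 = 34.
All other subsets cost ≥ 32. Minimum total cost: 30.

30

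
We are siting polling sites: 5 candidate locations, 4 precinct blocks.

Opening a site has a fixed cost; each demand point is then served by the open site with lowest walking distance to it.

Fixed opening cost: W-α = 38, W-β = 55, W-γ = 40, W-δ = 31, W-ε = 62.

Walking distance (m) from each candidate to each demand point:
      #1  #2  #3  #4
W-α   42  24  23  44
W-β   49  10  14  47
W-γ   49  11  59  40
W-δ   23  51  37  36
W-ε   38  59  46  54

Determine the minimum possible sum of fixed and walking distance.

169

Open {W-β, W-δ}: assign each demand point to its cheapest open site.
  #1→W-δ 23, #2→W-β 10, #3→W-β 14, #4→W-δ 36
  walking distance 83, fixed 86 → total 169.
Compare {W-α}: walking distance 133 + fixed 38 = 171.
Compare {W-β}: walking distance 120 + fixed 55 = 175.
Compare {W-α, W-δ}: walking distance 106 + fixed 69 = 175.
All other subsets cost ≥ 171. Minimum total cost: 169.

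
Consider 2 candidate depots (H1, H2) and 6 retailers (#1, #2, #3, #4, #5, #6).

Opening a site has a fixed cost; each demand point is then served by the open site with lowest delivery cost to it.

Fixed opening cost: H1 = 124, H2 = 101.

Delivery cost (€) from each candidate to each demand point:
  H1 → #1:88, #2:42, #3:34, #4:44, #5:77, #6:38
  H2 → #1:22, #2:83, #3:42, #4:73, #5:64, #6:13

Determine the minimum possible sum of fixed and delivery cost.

398

Open {H2}: assign each demand point to its cheapest open site.
  #1→H2 22, #2→H2 83, #3→H2 42, #4→H2 73, #5→H2 64, #6→H2 13
  delivery cost 297, fixed 101 → total 398.
Compare {H1, H2}: delivery cost 219 + fixed 225 = 444.
Compare {H1}: delivery cost 323 + fixed 124 = 447.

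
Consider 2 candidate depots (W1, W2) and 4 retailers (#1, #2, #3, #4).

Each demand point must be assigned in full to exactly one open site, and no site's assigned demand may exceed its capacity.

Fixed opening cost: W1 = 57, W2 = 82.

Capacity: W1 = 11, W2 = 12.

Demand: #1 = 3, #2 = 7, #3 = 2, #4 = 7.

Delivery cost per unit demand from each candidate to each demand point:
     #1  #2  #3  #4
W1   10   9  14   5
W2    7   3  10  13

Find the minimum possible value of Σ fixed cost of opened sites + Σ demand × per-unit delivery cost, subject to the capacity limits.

236

Open {W1, W2}; cheapest assignment that respects the capacities:
  W1 (cap 11, load 7): #4 — cost 7×5 = 35
  W2 (cap 12, load 12): #1, #2, #3 — cost 3×7 + 7×3 + 2×10 = 62
  Shipping 97, fixed 139 → total 236.
  Any other capacity-feasible assignment to {W1, W2} ships for at least 97.
Total demand is 19 and no other set of sites has combined capacity ≥ 19, so {W1, W2} is the only feasible choice of open sites. Minimum: 236.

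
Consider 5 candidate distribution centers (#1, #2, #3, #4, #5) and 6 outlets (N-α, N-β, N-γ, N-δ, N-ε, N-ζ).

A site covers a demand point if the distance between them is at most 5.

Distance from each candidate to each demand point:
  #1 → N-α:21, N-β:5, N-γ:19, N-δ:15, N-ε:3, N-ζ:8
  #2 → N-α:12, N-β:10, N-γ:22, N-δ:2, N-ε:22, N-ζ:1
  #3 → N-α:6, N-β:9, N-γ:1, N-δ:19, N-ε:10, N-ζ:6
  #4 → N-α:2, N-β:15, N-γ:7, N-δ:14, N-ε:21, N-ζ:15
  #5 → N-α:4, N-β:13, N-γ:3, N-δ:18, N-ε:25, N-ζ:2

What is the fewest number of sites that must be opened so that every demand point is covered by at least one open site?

3

Coverage sets (demand points within 5 of each site):
  #1: {N-β, N-ε}
  #2: {N-δ, N-ζ}
  #3: {N-γ}
  #4: {N-α}
  #5: {N-α, N-γ, N-ζ}
No 2 sites suffice: every size-2 union leaves at least one demand point uncovered.
But {#1, #2, #5} covers everything, so the minimum is 3.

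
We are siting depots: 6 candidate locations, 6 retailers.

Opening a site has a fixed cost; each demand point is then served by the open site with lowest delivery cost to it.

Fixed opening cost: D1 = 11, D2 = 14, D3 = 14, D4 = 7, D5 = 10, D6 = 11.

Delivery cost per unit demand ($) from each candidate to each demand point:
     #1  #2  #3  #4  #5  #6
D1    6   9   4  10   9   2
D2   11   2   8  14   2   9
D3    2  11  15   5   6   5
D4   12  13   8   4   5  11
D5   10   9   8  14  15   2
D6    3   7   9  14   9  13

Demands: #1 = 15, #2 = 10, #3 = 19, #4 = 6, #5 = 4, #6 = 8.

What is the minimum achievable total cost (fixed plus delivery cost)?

Open {D1, D2, D3}: assign each demand point to its cheapest open site.
  #1→D3 15×2=30, #2→D2 10×2=20, #3→D1 19×4=76, #4→D3 6×5=30, #5→D2 4×2=8, #6→D1 8×2=16
  delivery cost 180, fixed 39 → total 219.
Compare {D1, D2, D3, D4}: delivery cost 174 + fixed 46 = 220.
Compare {D1, D2, D3, D5}: delivery cost 180 + fixed 49 = 229.
Compare {D1, D2, D3, D6}: delivery cost 180 + fixed 50 = 230.
All other subsets cost ≥ 220. Minimum total cost: 219.

219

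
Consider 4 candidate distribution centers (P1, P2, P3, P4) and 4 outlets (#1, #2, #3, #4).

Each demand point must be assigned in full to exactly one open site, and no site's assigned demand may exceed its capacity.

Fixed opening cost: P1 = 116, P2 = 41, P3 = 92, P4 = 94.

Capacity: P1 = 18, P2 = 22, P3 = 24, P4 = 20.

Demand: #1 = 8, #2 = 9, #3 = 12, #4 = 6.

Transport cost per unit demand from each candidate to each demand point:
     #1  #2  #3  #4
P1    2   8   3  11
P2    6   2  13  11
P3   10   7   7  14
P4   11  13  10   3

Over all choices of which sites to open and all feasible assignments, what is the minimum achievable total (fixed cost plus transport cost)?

325

Open {P1, P2}; cheapest assignment that respects the capacities:
  P1 (cap 18, load 18): #3, #4 — cost 12×3 + 6×11 = 102
  P2 (cap 22, load 17): #1, #2 — cost 8×6 + 9×2 = 66
  Shipping 168, fixed 157 → total 325.
  Any other capacity-feasible assignment to {P1, P2} ships for at least 168.
Compare {P2, P4}: its best feasible assignment gives total 339.
Compare {P2, P3}: its best feasible assignment gives total 367.
Every other set of open sites that can feasibly serve all demand totals ≥ 339 even under its best assignment. Minimum: 325.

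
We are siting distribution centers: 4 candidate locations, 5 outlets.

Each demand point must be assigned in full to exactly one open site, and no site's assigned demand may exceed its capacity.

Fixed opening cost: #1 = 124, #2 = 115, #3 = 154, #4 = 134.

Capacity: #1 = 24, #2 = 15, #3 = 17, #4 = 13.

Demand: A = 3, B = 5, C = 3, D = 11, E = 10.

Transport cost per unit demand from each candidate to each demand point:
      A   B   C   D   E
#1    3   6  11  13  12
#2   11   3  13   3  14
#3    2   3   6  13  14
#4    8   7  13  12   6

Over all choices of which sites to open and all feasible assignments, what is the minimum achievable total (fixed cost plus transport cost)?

Open {#1, #2}; cheapest assignment that respects the capacities:
  #1 (cap 24, load 21): A, B, C, E — cost 3×3 + 5×6 + 3×11 + 10×12 = 192
  #2 (cap 15, load 11): D — cost 11×3 = 33
  Shipping 225, fixed 239 → total 464.
  Any other capacity-feasible assignment to {#1, #2} ships for at least 225.
Compare {#1, #4}: its best feasible assignment gives total 533.
Compare {#2, #3, #4}: its best feasible assignment gives total 535.
Every other set of open sites that can feasibly serve all demand totals ≥ 533 even under its best assignment. Minimum: 464.

464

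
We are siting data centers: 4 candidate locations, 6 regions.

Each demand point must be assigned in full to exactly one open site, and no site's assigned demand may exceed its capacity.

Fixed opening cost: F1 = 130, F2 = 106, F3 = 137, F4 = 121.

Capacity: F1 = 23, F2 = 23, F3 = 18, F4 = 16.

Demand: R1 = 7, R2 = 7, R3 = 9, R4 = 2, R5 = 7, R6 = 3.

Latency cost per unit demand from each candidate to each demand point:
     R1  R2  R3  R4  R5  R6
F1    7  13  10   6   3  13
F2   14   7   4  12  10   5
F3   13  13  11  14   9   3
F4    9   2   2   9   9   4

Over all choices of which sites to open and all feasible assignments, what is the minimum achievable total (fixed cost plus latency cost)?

Open {F1, F4}; cheapest assignment that respects the capacities:
  F1 (cap 23, load 19): R1, R4, R5, R6 — cost 7×7 + 2×6 + 7×3 + 3×13 = 121
  F4 (cap 16, load 16): R2, R3 — cost 7×2 + 9×2 = 32
  Shipping 153, fixed 251 → total 404.
  Any other capacity-feasible assignment to {F1, F4} ships for at least 153.
Compare {F1, F2}: its best feasible assignment gives total 418.
Compare {F2, F4}: its best feasible assignment gives total 443.
Every other set of open sites that can feasibly serve all demand totals ≥ 418 even under its best assignment. Minimum: 404.

404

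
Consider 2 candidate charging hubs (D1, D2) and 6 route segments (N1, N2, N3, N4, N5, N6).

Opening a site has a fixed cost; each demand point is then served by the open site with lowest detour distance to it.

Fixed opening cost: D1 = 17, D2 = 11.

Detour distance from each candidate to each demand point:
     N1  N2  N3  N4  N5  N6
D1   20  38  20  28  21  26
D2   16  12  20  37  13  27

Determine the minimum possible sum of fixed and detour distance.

136

Open {D2}: assign each demand point to its cheapest open site.
  N1→D2 16, N2→D2 12, N3→D2 20, N4→D2 37, N5→D2 13, N6→D2 27
  detour distance 125, fixed 11 → total 136.
Compare {D1, D2}: detour distance 115 + fixed 28 = 143.
Compare {D1}: detour distance 153 + fixed 17 = 170.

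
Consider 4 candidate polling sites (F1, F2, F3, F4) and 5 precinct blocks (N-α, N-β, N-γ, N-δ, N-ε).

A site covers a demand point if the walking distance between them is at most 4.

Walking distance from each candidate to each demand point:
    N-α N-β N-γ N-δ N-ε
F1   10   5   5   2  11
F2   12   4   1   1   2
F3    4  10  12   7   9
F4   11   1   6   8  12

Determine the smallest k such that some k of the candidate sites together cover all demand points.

2

Coverage sets (demand points within 4 of each site):
  F1: {N-δ}
  F2: {N-β, N-γ, N-δ, N-ε}
  F3: {N-α}
  F4: {N-β}
No single site covers all 5 demand points.
But {F2, F3} covers everything, so the minimum is 2.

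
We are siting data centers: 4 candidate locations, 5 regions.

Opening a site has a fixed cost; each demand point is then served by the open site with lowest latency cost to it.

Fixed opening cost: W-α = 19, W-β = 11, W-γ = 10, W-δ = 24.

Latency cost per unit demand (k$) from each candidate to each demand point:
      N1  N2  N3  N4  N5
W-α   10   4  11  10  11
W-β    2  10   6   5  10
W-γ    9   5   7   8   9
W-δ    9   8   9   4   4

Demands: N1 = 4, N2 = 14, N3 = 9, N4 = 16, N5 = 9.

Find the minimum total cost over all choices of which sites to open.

272

Open {W-α, W-β, W-δ}: assign each demand point to its cheapest open site.
  N1→W-β 4×2=8, N2→W-α 14×4=56, N3→W-β 9×6=54, N4→W-δ 16×4=64, N5→W-δ 9×4=36
  latency cost 218, fixed 54 → total 272.
Compare {W-β, W-γ, W-δ}: latency cost 232 + fixed 45 = 277.
Compare {W-α, W-β, W-γ, W-δ}: latency cost 218 + fixed 64 = 282.
Compare {W-γ, W-δ}: latency cost 269 + fixed 34 = 303.
All other subsets cost ≥ 277. Minimum total cost: 272.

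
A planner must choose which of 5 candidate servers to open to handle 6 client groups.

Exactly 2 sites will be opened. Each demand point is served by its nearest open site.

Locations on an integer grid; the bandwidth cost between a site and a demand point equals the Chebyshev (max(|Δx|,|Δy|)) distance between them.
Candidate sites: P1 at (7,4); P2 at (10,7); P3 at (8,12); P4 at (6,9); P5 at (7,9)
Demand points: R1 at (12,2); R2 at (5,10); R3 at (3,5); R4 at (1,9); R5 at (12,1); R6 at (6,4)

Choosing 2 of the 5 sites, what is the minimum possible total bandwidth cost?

Open {P1, P4}.
  R1→P1 5, R2→P4 1, R3→P1 4, R4→P4 5, R5→P1 5, R6→P1 1  ⇒ total 21.
Compare {P1, P5}: total 23.
Compare {P1, P3}: total 24.
No size-2 selection does better; minimum is 21.

21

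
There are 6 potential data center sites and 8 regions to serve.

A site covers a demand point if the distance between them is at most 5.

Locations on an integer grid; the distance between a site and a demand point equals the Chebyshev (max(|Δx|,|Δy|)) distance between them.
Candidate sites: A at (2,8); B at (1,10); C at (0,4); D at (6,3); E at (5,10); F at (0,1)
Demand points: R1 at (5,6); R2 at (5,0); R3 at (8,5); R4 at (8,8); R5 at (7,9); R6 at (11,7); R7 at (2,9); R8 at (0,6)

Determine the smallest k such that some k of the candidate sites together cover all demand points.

2

Coverage sets (demand points within 5 of each site):
  A: {R1, R5, R7, R8}
  B: {R1, R7, R8}
  C: {R1, R2, R7, R8}
  D: {R1, R2, R3, R4, R6}
  E: {R1, R3, R4, R5, R7, R8}
  F: {R1, R2, R8}
No single site covers all 8 demand points.
But {A, D} covers everything, so the minimum is 2.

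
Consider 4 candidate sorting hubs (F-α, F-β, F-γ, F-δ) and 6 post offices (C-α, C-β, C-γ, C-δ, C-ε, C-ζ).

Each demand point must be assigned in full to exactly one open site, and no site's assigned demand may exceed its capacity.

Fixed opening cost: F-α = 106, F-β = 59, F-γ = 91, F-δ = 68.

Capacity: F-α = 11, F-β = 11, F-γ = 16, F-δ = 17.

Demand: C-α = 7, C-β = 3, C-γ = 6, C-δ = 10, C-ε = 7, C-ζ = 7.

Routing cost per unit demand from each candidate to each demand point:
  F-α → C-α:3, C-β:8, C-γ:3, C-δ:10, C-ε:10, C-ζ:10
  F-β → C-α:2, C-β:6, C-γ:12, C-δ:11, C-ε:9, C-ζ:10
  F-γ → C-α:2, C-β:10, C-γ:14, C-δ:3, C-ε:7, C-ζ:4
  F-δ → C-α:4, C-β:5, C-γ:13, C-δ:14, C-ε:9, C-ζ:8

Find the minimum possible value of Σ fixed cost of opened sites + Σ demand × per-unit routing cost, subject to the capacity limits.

480

Open {F-β, F-γ, F-δ}; cheapest assignment that respects the capacities:
  F-β (cap 11, load 7): C-α — cost 7×2 = 14
  F-γ (cap 16, load 16): C-γ, C-δ — cost 6×14 + 10×3 = 114
  F-δ (cap 17, load 17): C-β, C-ε, C-ζ — cost 3×5 + 7×9 + 7×8 = 134
  Shipping 262, fixed 218 → total 480.
  Any other capacity-feasible assignment to {F-β, F-γ, F-δ} ships for at least 262.
Compare {F-α, F-β, F-γ, F-δ}: its best feasible assignment gives total 520.
Compare {F-α, F-γ, F-δ}: its best feasible assignment gives total 534.
Every other set of open sites that can feasibly serve all demand totals ≥ 520 even under its best assignment. Minimum: 480.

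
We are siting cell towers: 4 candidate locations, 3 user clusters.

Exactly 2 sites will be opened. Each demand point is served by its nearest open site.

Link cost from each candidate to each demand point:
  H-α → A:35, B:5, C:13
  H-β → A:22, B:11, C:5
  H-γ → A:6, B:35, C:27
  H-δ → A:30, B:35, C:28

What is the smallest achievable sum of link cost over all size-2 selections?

Open {H-β, H-γ}.
  A→H-γ 6, B→H-β 11, C→H-β 5  ⇒ total 22.
Compare {H-α, H-γ}: total 24.
Compare {H-α, H-β}: total 32.
No size-2 selection does better; minimum is 22.

22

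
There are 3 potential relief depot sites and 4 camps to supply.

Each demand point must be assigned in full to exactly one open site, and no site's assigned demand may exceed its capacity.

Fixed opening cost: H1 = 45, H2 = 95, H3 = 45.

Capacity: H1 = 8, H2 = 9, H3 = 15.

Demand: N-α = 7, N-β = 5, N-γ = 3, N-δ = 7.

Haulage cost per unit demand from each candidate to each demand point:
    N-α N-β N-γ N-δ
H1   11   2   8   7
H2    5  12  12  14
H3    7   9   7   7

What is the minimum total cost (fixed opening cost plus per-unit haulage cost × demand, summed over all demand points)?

222

Open {H1, H3}; cheapest assignment that respects the capacities:
  H1 (cap 8, load 8): N-β, N-γ — cost 5×2 + 3×8 = 34
  H3 (cap 15, load 14): N-α, N-δ — cost 7×7 + 7×7 = 98
  Shipping 132, fixed 90 → total 222.
  Any other capacity-feasible assignment to {H1, H3} ships for at least 132.
Compare {H2, H3}: its best feasible assignment gives total 290.
Compare {H1, H2, H3}: its best feasible assignment gives total 300.
Every other set of open sites that can feasibly serve all demand totals ≥ 290 even under its best assignment. Minimum: 222.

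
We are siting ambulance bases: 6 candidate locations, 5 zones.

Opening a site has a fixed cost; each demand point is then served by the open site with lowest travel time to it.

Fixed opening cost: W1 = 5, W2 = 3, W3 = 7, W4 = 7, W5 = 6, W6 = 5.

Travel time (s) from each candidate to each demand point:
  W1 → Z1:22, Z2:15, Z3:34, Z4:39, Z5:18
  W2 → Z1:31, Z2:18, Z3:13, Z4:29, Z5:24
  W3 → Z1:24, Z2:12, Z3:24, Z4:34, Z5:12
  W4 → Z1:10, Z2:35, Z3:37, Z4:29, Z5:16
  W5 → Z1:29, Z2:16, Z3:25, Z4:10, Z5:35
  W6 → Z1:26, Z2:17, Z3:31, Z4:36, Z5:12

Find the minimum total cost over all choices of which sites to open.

80

Open {W2, W3, W4, W5}: assign each demand point to its cheapest open site.
  Z1→W4 10, Z2→W3 12, Z3→W2 13, Z4→W5 10, Z5→W3 12
  travel time 57, fixed 23 → total 80.
Compare {W2, W4, W5}: travel time 65 + fixed 16 = 81.
Compare {W2, W4, W5, W6}: travel time 61 + fixed 21 = 82.
Compare {W1, W2, W4, W5}: travel time 64 + fixed 21 = 85.
All other subsets cost ≥ 81. Minimum total cost: 80.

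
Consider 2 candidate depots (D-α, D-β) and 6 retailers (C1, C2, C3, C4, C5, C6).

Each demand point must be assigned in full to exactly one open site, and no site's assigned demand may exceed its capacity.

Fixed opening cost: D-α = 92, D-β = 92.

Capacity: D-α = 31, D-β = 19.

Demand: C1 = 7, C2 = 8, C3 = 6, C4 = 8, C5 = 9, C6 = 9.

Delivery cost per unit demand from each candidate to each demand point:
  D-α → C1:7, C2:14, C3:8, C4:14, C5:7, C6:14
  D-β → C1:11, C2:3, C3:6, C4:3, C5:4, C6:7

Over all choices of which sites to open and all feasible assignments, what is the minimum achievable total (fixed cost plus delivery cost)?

Open {D-α, D-β}; cheapest assignment that respects the capacities:
  D-α (cap 31, load 31): C1, C3, C5, C6 — cost 7×7 + 6×8 + 9×7 + 9×14 = 286
  D-β (cap 19, load 16): C2, C4 — cost 8×3 + 8×3 = 48
  Shipping 334, fixed 184 → total 518.
  Any other capacity-feasible assignment to {D-α, D-β} ships for at least 334.
Total demand is 47 and no other set of sites has combined capacity ≥ 47, so {D-α, D-β} is the only feasible choice of open sites. Minimum: 518.

518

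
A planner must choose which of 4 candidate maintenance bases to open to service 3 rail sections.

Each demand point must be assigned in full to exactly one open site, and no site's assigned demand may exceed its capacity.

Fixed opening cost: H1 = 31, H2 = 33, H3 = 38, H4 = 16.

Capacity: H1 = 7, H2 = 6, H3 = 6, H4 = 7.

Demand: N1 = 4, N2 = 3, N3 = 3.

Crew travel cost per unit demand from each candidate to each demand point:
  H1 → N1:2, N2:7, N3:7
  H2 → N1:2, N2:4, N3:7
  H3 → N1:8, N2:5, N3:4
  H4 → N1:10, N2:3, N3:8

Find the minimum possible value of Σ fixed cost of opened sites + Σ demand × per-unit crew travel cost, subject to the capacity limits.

Open {H1, H4}; cheapest assignment that respects the capacities:
  H1 (cap 7, load 7): N1, N3 — cost 4×2 + 3×7 = 29
  H4 (cap 7, load 3): N2 — cost 3×3 = 9
  Shipping 38, fixed 47 → total 85.
  Any other capacity-feasible assignment to {H1, H4} ships for at least 38.
Compare {H2, H4}: its best feasible assignment gives total 90.
Compare {H1, H3}: its best feasible assignment gives total 104.
Every other set of open sites that can feasibly serve all demand totals ≥ 90 even under its best assignment. Minimum: 85.

85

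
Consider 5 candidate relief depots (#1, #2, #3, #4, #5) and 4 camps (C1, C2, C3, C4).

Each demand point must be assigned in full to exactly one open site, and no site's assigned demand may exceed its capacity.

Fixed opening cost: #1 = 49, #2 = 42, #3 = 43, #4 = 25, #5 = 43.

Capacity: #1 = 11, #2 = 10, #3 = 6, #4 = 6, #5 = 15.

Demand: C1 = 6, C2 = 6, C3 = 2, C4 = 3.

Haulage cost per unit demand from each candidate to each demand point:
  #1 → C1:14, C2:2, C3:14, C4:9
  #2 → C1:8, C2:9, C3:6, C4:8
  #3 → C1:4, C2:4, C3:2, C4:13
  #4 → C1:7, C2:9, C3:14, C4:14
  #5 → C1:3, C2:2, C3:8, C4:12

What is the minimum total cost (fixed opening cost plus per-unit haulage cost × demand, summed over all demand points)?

Open {#2, #5}; cheapest assignment that respects the capacities:
  #2 (cap 10, load 5): C3, C4 — cost 2×6 + 3×8 = 36
  #5 (cap 15, load 12): C1, C2 — cost 6×3 + 6×2 = 30
  Shipping 66, fixed 85 → total 151.
  Any other capacity-feasible assignment to {#2, #5} ships for at least 66.
Compare {#3, #5}: its best feasible assignment gives total 156.
Compare {#4, #5}: its best feasible assignment gives total 156.
Every other set of open sites that can feasibly serve all demand totals ≥ 156 even under its best assignment. Minimum: 151.

151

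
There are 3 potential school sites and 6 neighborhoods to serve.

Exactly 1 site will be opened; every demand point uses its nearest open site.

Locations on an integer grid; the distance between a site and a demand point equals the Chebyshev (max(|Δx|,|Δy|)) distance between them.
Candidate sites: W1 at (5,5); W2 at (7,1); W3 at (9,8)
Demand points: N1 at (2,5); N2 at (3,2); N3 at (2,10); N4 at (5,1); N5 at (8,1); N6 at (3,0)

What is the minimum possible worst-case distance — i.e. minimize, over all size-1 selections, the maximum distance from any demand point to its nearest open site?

5

Open {W1}.
  Farthest demand point is N3 at distance 5 (to W1); all others are ≤ 5.
With {W3} the worst case is 8.
With {W2} the worst case is 9.
No size-1 selection achieves below 5.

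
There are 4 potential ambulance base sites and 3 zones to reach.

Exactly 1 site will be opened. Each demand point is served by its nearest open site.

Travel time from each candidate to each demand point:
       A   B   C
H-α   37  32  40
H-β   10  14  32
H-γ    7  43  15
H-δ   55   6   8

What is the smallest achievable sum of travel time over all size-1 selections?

56

Open {H-β}.
  A→H-β 10, B→H-β 14, C→H-β 32  ⇒ total 56.
Compare {H-γ}: total 65.
Compare {H-δ}: total 69.
No size-1 selection does better; minimum is 56.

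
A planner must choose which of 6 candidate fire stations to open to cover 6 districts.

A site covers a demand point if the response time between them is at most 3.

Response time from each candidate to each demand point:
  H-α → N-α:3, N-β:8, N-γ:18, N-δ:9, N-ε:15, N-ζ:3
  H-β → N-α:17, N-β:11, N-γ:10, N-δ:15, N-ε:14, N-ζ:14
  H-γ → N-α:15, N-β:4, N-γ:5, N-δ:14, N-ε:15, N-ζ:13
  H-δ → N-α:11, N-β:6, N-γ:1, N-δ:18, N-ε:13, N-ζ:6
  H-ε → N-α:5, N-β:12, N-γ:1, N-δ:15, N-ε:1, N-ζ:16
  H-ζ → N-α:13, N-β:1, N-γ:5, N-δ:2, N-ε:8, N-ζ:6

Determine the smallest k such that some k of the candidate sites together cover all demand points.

3

Coverage sets (demand points within 3 of each site):
  H-α: {N-α, N-ζ}
  H-β: {}
  H-γ: {}
  H-δ: {N-γ}
  H-ε: {N-γ, N-ε}
  H-ζ: {N-β, N-δ}
No 2 sites suffice: every size-2 union leaves at least one demand point uncovered.
But {H-α, H-ε, H-ζ} covers everything, so the minimum is 3.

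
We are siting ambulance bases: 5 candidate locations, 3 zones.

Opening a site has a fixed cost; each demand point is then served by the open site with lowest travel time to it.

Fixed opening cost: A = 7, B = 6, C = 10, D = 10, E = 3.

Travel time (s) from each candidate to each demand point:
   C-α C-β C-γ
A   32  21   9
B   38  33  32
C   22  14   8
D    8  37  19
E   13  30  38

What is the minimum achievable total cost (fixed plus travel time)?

48

Open {C, E}: assign each demand point to its cheapest open site.
  C-α→E 13, C-β→C 14, C-γ→C 8
  travel time 35, fixed 13 → total 48.
Compare {C, D}: travel time 30 + fixed 20 = 50.
Compare {A, E}: travel time 43 + fixed 10 = 53.
Compare {C, D, E}: travel time 30 + fixed 23 = 53.
All other subsets cost ≥ 50. Minimum total cost: 48.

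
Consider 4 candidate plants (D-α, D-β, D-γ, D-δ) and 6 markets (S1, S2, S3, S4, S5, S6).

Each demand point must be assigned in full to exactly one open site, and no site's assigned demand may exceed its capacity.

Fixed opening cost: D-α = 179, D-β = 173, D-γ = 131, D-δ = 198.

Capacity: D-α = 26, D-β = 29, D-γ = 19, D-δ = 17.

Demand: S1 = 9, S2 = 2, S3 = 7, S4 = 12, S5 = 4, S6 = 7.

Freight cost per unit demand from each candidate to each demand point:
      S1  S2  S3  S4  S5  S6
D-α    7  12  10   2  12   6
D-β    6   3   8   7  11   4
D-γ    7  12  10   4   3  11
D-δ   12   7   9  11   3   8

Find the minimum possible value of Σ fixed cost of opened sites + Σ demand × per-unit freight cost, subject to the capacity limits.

Open {D-β, D-γ}; cheapest assignment that respects the capacities:
  D-β (cap 29, load 25): S1, S2, S3, S6 — cost 9×6 + 2×3 + 7×8 + 7×4 = 144
  D-γ (cap 19, load 16): S4, S5 — cost 12×4 + 4×3 = 60
  Shipping 204, fixed 304 → total 508.
  Any other capacity-feasible assignment to {D-β, D-γ} ships for at least 204.
Compare {D-α, D-γ}: its best feasible assignment gives total 545.
Compare {D-α, D-β}: its best feasible assignment gives total 564.
Every other set of open sites that can feasibly serve all demand totals ≥ 545 even under its best assignment. Minimum: 508.

508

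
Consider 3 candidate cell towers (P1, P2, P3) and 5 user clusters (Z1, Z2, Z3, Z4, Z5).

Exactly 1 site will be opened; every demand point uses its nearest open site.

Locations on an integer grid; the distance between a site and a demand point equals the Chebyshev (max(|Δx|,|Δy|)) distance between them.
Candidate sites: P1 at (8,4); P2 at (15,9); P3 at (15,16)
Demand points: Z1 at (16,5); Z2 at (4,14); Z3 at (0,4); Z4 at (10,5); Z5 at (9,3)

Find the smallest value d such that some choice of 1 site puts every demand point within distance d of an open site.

Open {P1}.
  Farthest demand point is Z2 at distance 10 (to P1); all others are ≤ 10.
With {P2} the worst case is 15.
With {P3} the worst case is 15.
No size-1 selection achieves below 10.

10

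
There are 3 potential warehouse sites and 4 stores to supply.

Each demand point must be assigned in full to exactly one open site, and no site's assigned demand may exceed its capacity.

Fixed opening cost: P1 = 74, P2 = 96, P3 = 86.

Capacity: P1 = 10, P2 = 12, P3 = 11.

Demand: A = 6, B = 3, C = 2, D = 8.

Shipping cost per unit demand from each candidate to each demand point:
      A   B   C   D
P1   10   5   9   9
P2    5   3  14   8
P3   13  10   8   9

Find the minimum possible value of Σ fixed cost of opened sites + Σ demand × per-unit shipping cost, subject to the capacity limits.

299

Open {P1, P2}; cheapest assignment that respects the capacities:
  P1 (cap 10, load 10): C, D — cost 2×9 + 8×9 = 90
  P2 (cap 12, load 9): A, B — cost 6×5 + 3×3 = 39
  Shipping 129, fixed 170 → total 299.
  Any other capacity-feasible assignment to {P1, P2} ships for at least 129.
Compare {P2, P3}: its best feasible assignment gives total 309.
Compare {P1, P3}: its best feasible assignment gives total 323.
Every other set of open sites that can feasibly serve all demand totals ≥ 309 even under its best assignment. Minimum: 299.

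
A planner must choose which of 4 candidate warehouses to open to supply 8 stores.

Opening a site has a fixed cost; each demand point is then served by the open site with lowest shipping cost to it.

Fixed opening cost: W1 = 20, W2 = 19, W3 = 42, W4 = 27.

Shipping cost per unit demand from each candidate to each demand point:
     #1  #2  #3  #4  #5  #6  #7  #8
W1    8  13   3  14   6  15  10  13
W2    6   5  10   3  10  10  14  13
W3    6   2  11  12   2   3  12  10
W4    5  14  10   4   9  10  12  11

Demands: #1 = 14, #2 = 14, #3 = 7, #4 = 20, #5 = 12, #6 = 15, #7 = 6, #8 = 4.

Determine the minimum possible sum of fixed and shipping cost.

443

Open {W1, W2, W3}: assign each demand point to its cheapest open site.
  #1→W2 14×6=84, #2→W3 14×2=28, #3→W1 7×3=21, #4→W2 20×3=60, #5→W3 12×2=24, #6→W3 15×3=45, #7→W1 6×10=60, #8→W3 4×10=40
  shipping cost 362, fixed 81 → total 443.
Compare {W1, W2, W3, W4}: shipping cost 348 + fixed 108 = 456.
Compare {W1, W3, W4}: shipping cost 368 + fixed 89 = 457.
Compare {W2, W3}: shipping cost 423 + fixed 61 = 484.
All other subsets cost ≥ 456. Minimum total cost: 443.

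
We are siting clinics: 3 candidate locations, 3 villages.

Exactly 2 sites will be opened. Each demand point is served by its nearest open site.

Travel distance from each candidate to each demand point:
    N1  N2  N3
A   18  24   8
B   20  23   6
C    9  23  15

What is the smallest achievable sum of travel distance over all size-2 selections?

Open {B, C}.
  N1→C 9, N2→B 23, N3→B 6  ⇒ total 38.
Compare {A, C}: total 40.
Compare {A, B}: total 47.

38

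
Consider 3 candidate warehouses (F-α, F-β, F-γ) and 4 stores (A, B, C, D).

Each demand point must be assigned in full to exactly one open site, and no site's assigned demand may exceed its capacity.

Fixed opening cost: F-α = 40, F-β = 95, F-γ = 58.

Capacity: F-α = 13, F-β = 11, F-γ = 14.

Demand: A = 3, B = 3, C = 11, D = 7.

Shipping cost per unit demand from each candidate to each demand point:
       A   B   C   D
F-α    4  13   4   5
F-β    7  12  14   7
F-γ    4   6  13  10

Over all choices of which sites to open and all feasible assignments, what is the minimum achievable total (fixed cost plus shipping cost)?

242

Open {F-α, F-γ}; cheapest assignment that respects the capacities:
  F-α (cap 13, load 11): C — cost 11×4 = 44
  F-γ (cap 14, load 13): A, B, D — cost 3×4 + 3×6 + 7×10 = 100
  Shipping 144, fixed 98 → total 242.
  Any other capacity-feasible assignment to {F-α, F-γ} ships for at least 144.
Compare {F-α, F-β, F-γ}: its best feasible assignment gives total 316.
Compare {F-α, F-β}: its best feasible assignment gives total 375.
Every other set of open sites that can feasibly serve all demand totals ≥ 316 even under its best assignment. Minimum: 242.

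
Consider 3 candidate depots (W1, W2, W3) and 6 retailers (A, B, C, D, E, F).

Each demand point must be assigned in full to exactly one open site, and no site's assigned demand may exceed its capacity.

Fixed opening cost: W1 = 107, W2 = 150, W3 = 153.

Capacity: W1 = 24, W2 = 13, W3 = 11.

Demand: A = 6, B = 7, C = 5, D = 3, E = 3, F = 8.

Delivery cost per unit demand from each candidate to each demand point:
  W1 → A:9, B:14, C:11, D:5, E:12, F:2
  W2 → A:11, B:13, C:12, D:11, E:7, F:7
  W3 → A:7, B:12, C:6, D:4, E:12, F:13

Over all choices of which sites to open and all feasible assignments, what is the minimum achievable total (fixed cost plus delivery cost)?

497

Open {W1, W3}; cheapest assignment that respects the capacities:
  W1 (cap 24, load 21): B, D, E, F — cost 7×14 + 3×5 + 3×12 + 8×2 = 165
  W3 (cap 11, load 11): A, C — cost 6×7 + 5×6 = 72
  Shipping 237, fixed 260 → total 497.
  Any other capacity-feasible assignment to {W1, W3} ships for at least 237.
Compare {W1, W2}: its best feasible assignment gives total 509.
Compare {W1, W2, W3}: its best feasible assignment gives total 625.
Every other set of open sites that can feasibly serve all demand totals ≥ 509 even under its best assignment. Minimum: 497.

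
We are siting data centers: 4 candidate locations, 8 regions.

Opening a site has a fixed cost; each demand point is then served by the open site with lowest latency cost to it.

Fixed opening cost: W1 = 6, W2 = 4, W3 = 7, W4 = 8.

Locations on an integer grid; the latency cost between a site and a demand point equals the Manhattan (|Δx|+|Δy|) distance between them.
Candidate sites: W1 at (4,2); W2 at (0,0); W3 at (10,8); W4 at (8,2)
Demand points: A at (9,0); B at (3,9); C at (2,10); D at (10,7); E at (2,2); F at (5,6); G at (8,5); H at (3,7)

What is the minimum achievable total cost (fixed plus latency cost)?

Open {W1, W3}: assign each demand point to its cheapest open site.
  A→W1 7, B→W1 8, C→W1 10, D→W3 1, E→W1 2, F→W1 5, G→W3 5, H→W1 6
  latency cost 44, fixed 13 → total 57.
Compare {W1, W4}: latency cost 44 + fixed 14 = 58.
Compare {W1, W3, W4}: latency cost 38 + fixed 21 = 59.
Compare {W3, W4}: latency cost 46 + fixed 15 = 61.
All other subsets cost ≥ 58. Minimum total cost: 57.

57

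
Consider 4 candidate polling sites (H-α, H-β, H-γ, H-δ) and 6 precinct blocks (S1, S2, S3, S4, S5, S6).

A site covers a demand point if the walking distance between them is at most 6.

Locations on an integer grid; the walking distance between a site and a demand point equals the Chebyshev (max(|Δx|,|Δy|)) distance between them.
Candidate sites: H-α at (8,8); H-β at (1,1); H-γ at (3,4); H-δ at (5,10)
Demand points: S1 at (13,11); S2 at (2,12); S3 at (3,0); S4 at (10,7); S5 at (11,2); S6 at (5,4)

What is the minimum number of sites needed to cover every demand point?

2

Coverage sets (demand points within 6 of each site):
  H-α: {S1, S2, S4, S5, S6}
  H-β: {S3, S6}
  H-γ: {S3, S6}
  H-δ: {S2, S4, S6}
No single site covers all 6 demand points.
But {H-α, H-β} covers everything, so the minimum is 2.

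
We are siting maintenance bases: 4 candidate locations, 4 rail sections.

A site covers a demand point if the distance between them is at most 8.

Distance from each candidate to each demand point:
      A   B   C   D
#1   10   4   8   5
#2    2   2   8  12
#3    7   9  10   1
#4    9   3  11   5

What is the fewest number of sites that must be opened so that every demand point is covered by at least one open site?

Coverage sets (demand points within 8 of each site):
  #1: {B, C, D}
  #2: {A, B, C}
  #3: {A, D}
  #4: {B, D}
No single site covers all 4 demand points.
But {#1, #2} covers everything, so the minimum is 2.

2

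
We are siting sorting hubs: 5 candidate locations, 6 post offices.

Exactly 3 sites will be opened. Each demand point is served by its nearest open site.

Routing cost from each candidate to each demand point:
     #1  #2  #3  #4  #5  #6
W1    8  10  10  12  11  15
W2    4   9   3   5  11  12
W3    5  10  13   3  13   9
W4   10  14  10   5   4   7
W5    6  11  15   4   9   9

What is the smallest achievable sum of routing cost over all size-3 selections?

Open {W2, W3, W4}.
  #1→W2 4, #2→W2 9, #3→W2 3, #4→W3 3, #5→W4 4, #6→W4 7  ⇒ total 30.
Compare {W2, W4, W5}: total 31.
Compare {W1, W2, W4}: total 32.
No size-3 selection does better; minimum is 30.

30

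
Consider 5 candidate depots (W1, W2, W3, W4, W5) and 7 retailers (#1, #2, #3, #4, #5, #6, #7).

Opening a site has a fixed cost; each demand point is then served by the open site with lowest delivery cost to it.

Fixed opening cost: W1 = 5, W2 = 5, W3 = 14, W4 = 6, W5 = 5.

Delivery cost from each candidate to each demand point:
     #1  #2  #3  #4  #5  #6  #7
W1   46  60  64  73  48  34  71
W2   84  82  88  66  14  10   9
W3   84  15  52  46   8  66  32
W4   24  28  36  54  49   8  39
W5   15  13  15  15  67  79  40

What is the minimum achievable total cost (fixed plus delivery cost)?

Open {W2, W5}: assign each demand point to its cheapest open site.
  #1→W5 15, #2→W5 13, #3→W5 15, #4→W5 15, #5→W2 14, #6→W2 10, #7→W2 9
  delivery cost 91, fixed 10 → total 101.
Compare {W2, W4, W5}: delivery cost 89 + fixed 16 = 105.
Compare {W1, W2, W5}: delivery cost 91 + fixed 15 = 106.
Compare {W2, W3, W5}: delivery cost 85 + fixed 24 = 109.
All other subsets cost ≥ 105. Minimum total cost: 101.

101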